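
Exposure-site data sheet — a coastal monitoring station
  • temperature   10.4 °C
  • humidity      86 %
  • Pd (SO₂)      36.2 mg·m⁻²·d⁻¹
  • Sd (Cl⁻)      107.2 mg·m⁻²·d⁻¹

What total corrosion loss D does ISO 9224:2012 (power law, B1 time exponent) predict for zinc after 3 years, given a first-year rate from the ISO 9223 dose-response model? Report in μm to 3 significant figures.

D(3) = 10.7 μm

zinc: temperature factor f = -0.071·(0.4) = -0.0284
  sulphur-dioxide contribution → 3.178 μm/a
  chloride contribution → 1.21 μm/a
  total first-year rate 4.389 μm/a
Long-term exponent b (ISO 9224 Table 2, B1) = 0.813
  D(3) = 4.389 × 3^0.813 = 4.389 × 2.443 = 10.72 μm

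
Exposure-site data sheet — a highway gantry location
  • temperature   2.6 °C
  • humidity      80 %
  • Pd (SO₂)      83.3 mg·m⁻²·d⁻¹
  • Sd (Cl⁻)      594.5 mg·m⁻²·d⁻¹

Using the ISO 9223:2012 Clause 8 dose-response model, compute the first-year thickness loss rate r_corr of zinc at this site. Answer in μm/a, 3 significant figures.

r_corr = 4.28 μm/a

zinc: f(T) = +0.038·(T−10) [T≤10 °C] = -0.2812
  sulphur-dioxide contribution → 2.702 μm/a
  chloride contribution → 1.578 μm/a
  total first-year rate 4.281 μm/a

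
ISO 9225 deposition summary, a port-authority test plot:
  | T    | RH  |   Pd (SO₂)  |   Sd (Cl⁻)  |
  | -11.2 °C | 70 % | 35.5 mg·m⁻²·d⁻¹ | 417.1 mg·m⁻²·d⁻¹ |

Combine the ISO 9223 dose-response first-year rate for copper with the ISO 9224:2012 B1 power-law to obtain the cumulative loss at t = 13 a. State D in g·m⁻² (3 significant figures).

D(13) = 21.5 g·m⁻²

copper: f(T) = +0.126·(T−10) [T≤10 °C] = -2.6712
  SO₂ term: 0.0053·35.5^0.26·exp(0.059·70-2.6712) = 0.05766
  Cl⁻ term: 0.01025·417.1^0.27·exp(0.036·70+0.049·-11.2) = 0.3752
  r_corr = 0.05766 + 0.3752 = 0.4329 μm/a
Power-law: D(13) = r_corr · 13^0.667
  D(13) = 0.4329 × 13^0.667 = 0.4329 × 5.534 = 2.395 μm
  Mass loss = 2.395 μm × 8.96 g/cm³ = 21.46 g·m⁻²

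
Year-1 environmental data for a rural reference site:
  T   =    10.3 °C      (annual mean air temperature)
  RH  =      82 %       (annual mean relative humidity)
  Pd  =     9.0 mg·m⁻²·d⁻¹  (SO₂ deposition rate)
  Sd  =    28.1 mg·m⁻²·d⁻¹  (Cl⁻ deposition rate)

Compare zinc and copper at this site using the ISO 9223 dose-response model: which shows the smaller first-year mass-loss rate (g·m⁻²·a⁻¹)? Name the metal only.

zinc: T>10 °C ⇒ hinge -0.071·(10.3−10) = -0.0213
  sulphur-dioxide contribution → 1.443 μm/a
  chloride contribution → 0.5419 μm/a
  total first-year rate 1.985 μm/a
  mass loss = 1.985 μm/a × 7.14 g/cm³ = 14.17 g·m⁻²·a⁻¹
copper: T>10 °C ⇒ hinge -0.080·(10.3−10) = -0.0240
  sulphur-dioxide contribution → 1.156 μm/a
  chloride contribution → 0.8 μm/a
  total first-year rate 1.956 μm/a
  mass loss = 1.956 μm/a × 8.96 g/cm³ = 17.53 g·m⁻²·a⁻¹
Ordering by g·m⁻²·a⁻¹: copper (17.5) > zinc (14.2)

zinc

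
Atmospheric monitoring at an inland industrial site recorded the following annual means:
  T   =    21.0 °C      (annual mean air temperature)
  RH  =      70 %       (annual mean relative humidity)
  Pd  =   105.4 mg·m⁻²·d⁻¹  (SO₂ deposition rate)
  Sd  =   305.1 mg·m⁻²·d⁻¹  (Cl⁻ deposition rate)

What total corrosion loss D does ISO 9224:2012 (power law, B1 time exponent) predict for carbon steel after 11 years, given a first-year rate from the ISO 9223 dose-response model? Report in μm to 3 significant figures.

D(11) = 446 μm

carbon steel: temperature factor f = -0.054·(11.0) = -0.5940
  sulphur-dioxide contribution → 44.66 μm/a
  chloride contribution → 82.6 μm/a
  total first-year rate 127.3 μm/a
Long-term exponent b (ISO 9224 Table 2, B1) = 0.523
  D(11) = 127.3 × 11^0.523 = 127.3 × 3.505 = 446 μm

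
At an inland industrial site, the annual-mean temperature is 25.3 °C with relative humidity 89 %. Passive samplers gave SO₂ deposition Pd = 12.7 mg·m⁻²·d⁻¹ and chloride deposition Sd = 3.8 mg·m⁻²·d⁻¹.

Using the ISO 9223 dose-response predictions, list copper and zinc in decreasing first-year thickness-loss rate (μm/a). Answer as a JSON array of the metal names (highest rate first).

["copper", "zinc"]

copper: T>10 °C ⇒ hinge -0.080·(25.3−10) = -1.2240
  sulphur-dioxide contribution → 0.5757 μm/a
  chloride contribution → 1.251 μm/a
  total first-year rate 1.826 μm/a
zinc: T>10 °C ⇒ hinge -0.071·(25.3−10) = -1.0863
  sulphur-dioxide contribution → 0.7989 μm/a
  chloride contribution → 0.6557 μm/a
  total first-year rate 1.455 μm/a
Ordering by μm/a: copper (1.83) > zinc (1.45)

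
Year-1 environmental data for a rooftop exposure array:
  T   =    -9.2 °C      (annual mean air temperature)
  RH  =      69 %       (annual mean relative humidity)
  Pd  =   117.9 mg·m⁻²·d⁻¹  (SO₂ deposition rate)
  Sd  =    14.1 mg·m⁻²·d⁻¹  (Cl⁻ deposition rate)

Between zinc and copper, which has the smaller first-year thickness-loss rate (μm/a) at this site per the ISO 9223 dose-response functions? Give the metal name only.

copper

zinc: temperature factor f = +0.038·(-19.2) = -0.7296
  Pd branch = 0.0129·Pd^0.44·e^(0.046·RH+f) = 1.212 μm/a
  Cl⁻ term: 0.0175·14.1^0.57·exp(0.008·69+0.085·-9.2) = 0.06284
  sum: 1.212 + 0.06284 → r_corr = 1.275 μm/a
copper: f(T) = +0.126·(T−10) [T≤10 °C] = -2.4192
  SO₂ term: 0.0053·117.9^0.26·exp(0.059·69-2.4192) = 0.09555
  Sd branch = 0.01025·Sd^0.27·e^(0.036·RH+0.049·T) = 0.16 μm/a
  sum: 0.09555 + 0.16 → r_corr = 0.2555 μm/a
Ordering by μm/a: zinc (1.28) > copper (0.256)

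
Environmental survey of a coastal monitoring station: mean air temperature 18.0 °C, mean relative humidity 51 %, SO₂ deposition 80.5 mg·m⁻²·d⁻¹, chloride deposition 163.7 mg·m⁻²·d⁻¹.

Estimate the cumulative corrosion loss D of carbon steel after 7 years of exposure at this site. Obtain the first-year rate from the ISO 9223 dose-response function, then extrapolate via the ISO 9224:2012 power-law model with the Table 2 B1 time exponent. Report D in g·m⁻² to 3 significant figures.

D(7) = 1.26e+03 g·m⁻²

carbon steel: T>10 °C ⇒ hinge -0.054·(18.0−10) = -0.4320
  SO₂ term: 1.77·80.5^0.52·exp(0.02·51-0.4320) = 31.21
  Cl⁻ term: 0.102·163.7^0.62·exp(0.033·51+0.04·18.0) = 26.6
  r_corr = 31.21 + 26.6 = 57.82 μm/a
Power-law: D(7) = r_corr · 7^0.523
  D(7) = 57.82 × 7^0.523 = 57.82 × 2.767 = 160 μm
  Mass loss = 160 μm × 7.85 g/cm³ = 1256 g·m⁻²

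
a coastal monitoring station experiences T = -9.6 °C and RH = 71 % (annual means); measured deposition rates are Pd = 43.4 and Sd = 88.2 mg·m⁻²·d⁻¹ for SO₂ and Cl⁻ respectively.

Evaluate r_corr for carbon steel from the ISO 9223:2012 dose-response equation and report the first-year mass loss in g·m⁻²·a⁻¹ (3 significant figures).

carbon steel: temperature factor f = +0.150·(-19.6) = -2.9400
  SO₂ term: 1.77·43.4^0.52·exp(0.02·71-2.9400) = 2.75
  Cl⁻ term: 0.102·88.2^0.62·exp(0.033·71+0.04·-9.6) = 11.63
  sum: 2.75 + 11.63 → r_corr = 14.38 μm/a
Convert to mass loss: 14.38 μm/a × 7.85 g/cm³ = 112.9 g·m⁻²·a⁻¹

r_corr = 113 g·m⁻²·a⁻¹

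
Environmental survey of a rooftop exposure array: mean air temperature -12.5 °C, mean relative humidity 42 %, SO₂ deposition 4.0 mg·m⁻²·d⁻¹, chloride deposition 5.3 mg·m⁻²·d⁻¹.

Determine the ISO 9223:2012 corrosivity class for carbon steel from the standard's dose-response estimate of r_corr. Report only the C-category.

C1

carbon steel: T≤10 °C ⇒ hinge +0.150·(-12.5−10) = -3.3750
  SO₂ term: 1.77·4.0^0.52·exp(0.02·42-3.3750) = 0.2885
  Cl⁻ term: 0.102·5.3^0.62·exp(0.033·42+0.04·-12.5) = 0.6957
  sum: 0.2885 + 0.6957 → r_corr = 0.9842 μm/a
0.984 μm/a falls in (0, 1.3] for carbon steel → category C1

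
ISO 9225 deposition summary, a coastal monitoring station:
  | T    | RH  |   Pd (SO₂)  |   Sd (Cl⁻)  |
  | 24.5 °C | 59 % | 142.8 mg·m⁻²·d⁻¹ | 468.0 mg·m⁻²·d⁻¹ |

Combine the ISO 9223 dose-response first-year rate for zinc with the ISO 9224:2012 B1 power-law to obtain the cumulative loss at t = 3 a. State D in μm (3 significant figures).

zinc: f(T) = -0.071·(T−10) [T>10 °C] = -1.0295
  Pd branch = 0.0129·Pd^0.44·e^(0.046·RH+f) = 0.6169 μm/a
  Sd branch = 0.0175·Sd^0.57·e^(0.008·RH+0.085·T) = 7.49 μm/a
  sum: 0.6169 + 7.49 → r_corr = 8.107 μm/a
ISO 9224: D(t) = r_corr · t^b with b = 0.813 (zinc, B1)
  D(3) = 8.107 × 3^0.813 = 8.107 × 2.443 = 19.8 μm

D(3) = 19.8 μm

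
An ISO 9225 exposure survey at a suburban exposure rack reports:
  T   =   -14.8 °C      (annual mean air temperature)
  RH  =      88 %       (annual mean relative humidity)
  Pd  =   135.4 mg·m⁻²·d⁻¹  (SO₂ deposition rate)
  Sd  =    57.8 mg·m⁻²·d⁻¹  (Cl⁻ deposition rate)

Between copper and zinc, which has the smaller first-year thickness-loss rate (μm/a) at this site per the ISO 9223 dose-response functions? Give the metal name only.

copper

copper: f(T) = +0.126·(T−10) [T≤10 °C] = -3.1248
  sulphur-dioxide contribution → 0.1501 μm/a
  chloride contribution → 0.3526 μm/a
  total first-year rate 0.5027 μm/a
zinc: temperature factor f = +0.038·(-24.8) = -0.9424
  sulphur-dioxide contribution → 2.496 μm/a
  chloride contribution → 0.1016 μm/a
  total first-year rate 2.598 μm/a
Ordering by μm/a: zinc (2.6) > copper (0.503)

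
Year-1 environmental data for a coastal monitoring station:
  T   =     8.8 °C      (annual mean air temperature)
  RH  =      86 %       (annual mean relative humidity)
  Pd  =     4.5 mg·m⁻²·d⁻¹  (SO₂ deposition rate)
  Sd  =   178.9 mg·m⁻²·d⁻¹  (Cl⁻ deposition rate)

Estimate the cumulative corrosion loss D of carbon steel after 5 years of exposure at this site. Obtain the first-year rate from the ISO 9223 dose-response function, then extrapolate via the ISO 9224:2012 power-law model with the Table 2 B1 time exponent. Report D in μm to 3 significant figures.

D(5) = 185 μm

carbon steel: T≤10 °C ⇒ hinge +0.150·(8.8−10) = -0.1800
  SO₂ term: 1.77·4.5^0.52·exp(0.02·86-0.1800) = 18.05
  Cl⁻ term: 0.102·178.9^0.62·exp(0.033·86+0.04·8.8) = 61.75
  r_corr = 18.05 + 61.75 = 79.8 μm/a
Power-law: D(5) = r_corr · 5^0.523
  D(5) = 79.8 × 5^0.523 = 79.8 × 2.32 = 185.2 μm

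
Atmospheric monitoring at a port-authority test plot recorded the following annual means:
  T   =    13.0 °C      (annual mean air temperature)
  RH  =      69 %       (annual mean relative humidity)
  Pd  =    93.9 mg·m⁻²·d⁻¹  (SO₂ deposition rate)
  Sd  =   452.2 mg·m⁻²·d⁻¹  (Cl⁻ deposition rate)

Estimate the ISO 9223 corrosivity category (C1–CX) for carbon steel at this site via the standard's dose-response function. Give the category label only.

carbon steel: temperature factor f = -0.054·(3.0) = -0.1620
  sulphur-dioxide contribution → 63.49 μm/a
  chloride contribution → 74.07 μm/a
  total first-year rate 137.6 μm/a
Category bounds: 80…200 μm/a bracket r_corr ⇒ C5

C5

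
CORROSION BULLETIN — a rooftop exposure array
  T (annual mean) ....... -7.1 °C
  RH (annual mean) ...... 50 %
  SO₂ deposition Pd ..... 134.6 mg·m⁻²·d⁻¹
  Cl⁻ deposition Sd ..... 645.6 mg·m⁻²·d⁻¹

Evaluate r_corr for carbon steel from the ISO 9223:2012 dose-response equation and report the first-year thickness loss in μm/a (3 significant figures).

r_corr = 26.8 μm/a

carbon steel: T≤10 °C ⇒ hinge +0.150·(-7.1−10) = -2.5650
  Pd branch = 1.77·Pd^0.52·e^(0.02·RH+f) = 4.736 μm/a
  Cl⁻ term: 0.102·645.6^0.62·exp(0.033·50+0.04·-7.1) = 22.08
  r_corr = 4.736 + 22.08 = 26.82 μm/a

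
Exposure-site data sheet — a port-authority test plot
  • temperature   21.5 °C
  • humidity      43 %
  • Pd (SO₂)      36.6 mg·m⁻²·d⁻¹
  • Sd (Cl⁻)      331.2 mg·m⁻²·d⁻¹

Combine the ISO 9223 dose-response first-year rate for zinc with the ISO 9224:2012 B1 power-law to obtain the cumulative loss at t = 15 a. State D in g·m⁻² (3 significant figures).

D(15) = 284 g·m⁻²

zinc: f(T) = -0.071·(T−10) [T>10 °C] = -0.8165
  SO₂ term: 0.0129·36.6^0.44·exp(0.046·43-0.8165) = 0.2009
  Sd branch = 0.0175·Sd^0.57·e^(0.008·RH+0.085·T) = 4.193 μm/a
  r_corr = 0.2009 + 4.193 = 4.394 μm/a
ISO 9224: D(t) = r_corr · t^b with b = 0.813 (zinc, B1)
  D(15) = 4.394 × 15^0.813 = 4.394 × 9.04 = 39.72 μm
  Mass loss = 39.72 μm × 7.14 g/cm³ = 283.6 g·m⁻²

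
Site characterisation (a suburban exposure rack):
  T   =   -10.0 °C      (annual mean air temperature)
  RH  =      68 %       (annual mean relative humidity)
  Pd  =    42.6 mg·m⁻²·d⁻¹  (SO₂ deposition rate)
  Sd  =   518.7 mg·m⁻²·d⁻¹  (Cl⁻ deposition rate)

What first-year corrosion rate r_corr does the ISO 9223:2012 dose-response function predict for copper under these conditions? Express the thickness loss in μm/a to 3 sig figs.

r_corr = 0.455 μm/a

copper: f(T) = +0.126·(T−10) [T≤10 °C] = -2.5200
  SO₂ term: 0.0053·42.6^0.26·exp(0.059·68-2.5200) = 0.0625
  Cl⁻ term: 0.01025·518.7^0.27·exp(0.036·68+0.049·-10.0) = 0.3927
  sum: 0.0625 + 0.3927 → r_corr = 0.4552 μm/a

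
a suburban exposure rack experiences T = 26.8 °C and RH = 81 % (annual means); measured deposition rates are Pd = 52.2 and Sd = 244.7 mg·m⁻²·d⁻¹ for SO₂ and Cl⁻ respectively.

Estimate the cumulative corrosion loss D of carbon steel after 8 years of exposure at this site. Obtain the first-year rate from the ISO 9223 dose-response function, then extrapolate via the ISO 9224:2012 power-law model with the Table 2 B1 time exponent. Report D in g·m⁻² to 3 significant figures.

D(8) = 3.70e+03 g·m⁻²

carbon steel: T>10 °C ⇒ hinge -0.054·(26.8−10) = -0.9072
  Pd branch = 1.77·Pd^0.52·e^(0.02·RH+f) = 28.23 μm/a
  Cl⁻ term: 0.102·244.7^0.62·exp(0.033·81+0.04·26.8) = 130.6
  r_corr = 28.23 + 130.6 = 158.8 μm/a
ISO 9224: D(t) = r_corr · t^b with b = 0.523 (carbon steel, B1)
  D(8) = 158.8 × 8^0.523 = 158.8 × 2.967 = 471.3 μm
  Mass loss = 471.3 μm × 7.85 g/cm³ = 3700 g·m⁻²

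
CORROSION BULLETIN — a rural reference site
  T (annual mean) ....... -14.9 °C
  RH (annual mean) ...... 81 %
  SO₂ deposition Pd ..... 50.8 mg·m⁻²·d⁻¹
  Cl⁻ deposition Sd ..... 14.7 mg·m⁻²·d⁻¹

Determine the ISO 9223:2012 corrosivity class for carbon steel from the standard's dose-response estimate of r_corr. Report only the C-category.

C2

carbon steel: f(T) = +0.150·(T−10) [T≤10 °C] = -3.7350
  SO₂ term: 1.77·50.8^0.52·exp(0.02·81-3.7350) = 1.646
  Cl⁻ term: 0.102·14.7^0.62·exp(0.033·81+0.04·-14.9) = 4.309
  r_corr = 1.646 + 4.309 = 5.955 μm/a
5.96 μm/a falls in (1.3, 25] for carbon steel → category C2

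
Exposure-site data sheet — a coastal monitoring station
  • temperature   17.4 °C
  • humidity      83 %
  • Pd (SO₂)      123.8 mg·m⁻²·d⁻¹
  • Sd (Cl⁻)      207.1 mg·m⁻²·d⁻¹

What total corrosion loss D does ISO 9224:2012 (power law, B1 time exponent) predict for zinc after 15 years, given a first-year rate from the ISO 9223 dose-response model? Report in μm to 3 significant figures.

zinc: f(T) = -0.071·(T−10) [T>10 °C] = -0.5254
  Pd branch = 0.0129·Pd^0.44·e^(0.046·RH+f) = 2.893 μm/a
  Cl⁻ term: 0.0175·207.1^0.57·exp(0.008·83+0.085·17.4) = 3.119
  r_corr = 2.893 + 3.119 = 6.012 μm/a
Long-term exponent b (ISO 9224 Table 2, B1) = 0.813
  D(15) = 6.012 × 15^0.813 = 6.012 × 9.04 = 54.34 μm

D(15) = 54.3 μm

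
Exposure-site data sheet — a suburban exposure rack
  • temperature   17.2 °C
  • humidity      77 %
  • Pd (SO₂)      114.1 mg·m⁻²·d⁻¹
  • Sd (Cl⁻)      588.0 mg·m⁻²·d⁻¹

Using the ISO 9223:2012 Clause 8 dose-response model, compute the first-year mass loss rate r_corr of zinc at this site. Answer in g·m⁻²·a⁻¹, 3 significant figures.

r_corr = 53.2 g·m⁻²·a⁻¹

zinc: f(T) = -0.071·(T−10) [T>10 °C] = -0.5112
  Pd branch = 0.0129·Pd^0.44·e^(0.046·RH+f) = 2.148 μm/a
  Cl⁻ term: 0.0175·588.0^0.57·exp(0.008·77+0.085·17.2) = 5.297
  sum: 2.148 + 5.297 → r_corr = 7.445 μm/a
Convert to mass loss: 7.445 μm/a × 7.14 g/cm³ = 53.16 g·m⁻²·a⁻¹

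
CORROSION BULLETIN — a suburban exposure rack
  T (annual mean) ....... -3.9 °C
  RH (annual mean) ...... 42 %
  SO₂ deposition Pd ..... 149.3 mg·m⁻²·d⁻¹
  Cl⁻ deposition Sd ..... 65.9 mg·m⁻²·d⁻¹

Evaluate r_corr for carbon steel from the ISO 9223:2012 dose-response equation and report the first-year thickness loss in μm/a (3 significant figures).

carbon steel: temperature factor f = +0.150·(-13.9) = -2.0850
  Pd branch = 1.77·Pd^0.52·e^(0.02·RH+f) = 6.883 μm/a
  Cl⁻ term: 0.102·65.9^0.62·exp(0.033·42+0.04·-3.9) = 4.683
  sum: 6.883 + 4.683 → r_corr = 11.57 μm/a

r_corr = 11.6 μm/a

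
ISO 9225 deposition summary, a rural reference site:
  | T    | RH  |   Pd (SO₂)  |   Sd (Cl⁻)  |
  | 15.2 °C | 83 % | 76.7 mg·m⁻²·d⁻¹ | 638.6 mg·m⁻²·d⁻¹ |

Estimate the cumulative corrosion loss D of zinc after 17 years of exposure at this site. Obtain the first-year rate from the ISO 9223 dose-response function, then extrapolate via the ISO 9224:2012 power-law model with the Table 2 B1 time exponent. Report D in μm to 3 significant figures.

D(17) = 76.6 μm

zinc: T>10 °C ⇒ hinge -0.071·(15.2−10) = -0.3692
  Pd branch = 0.0129·Pd^0.44·e^(0.046·RH+f) = 2.74 μm/a
  Cl⁻ term: 0.0175·638.6^0.57·exp(0.008·83+0.085·15.2) = 4.915
  sum: 2.74 + 4.915 → r_corr = 7.654 μm/a
ISO 9224: D(t) = r_corr · t^b with b = 0.813 (zinc, B1)
  D(17) = 7.654 × 17^0.813 = 7.654 × 10.01 = 76.61 μm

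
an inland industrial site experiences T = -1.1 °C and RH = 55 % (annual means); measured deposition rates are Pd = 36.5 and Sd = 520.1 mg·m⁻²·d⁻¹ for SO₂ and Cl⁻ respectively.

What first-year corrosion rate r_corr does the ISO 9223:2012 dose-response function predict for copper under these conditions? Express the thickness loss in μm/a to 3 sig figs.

r_corr = 0.466 μm/a

copper: T≤10 °C ⇒ hinge +0.126·(-1.1−10) = -1.3986
  sulphur-dioxide contribution → 0.08558 μm/a
  chloride contribution → 0.3807 μm/a
  ⇒ r_corr(copper) = 0.4663 μm/a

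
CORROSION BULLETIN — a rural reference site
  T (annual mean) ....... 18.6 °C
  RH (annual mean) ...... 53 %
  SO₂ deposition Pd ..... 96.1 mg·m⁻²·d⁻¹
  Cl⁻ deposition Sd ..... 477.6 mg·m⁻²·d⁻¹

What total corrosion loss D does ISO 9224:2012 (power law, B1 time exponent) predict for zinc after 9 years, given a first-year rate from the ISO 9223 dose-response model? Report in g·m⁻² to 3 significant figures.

zinc: T>10 °C ⇒ hinge -0.071·(18.6−10) = -0.6106
  SO₂ term: 0.0129·96.1^0.44·exp(0.046·53-0.6106) = 0.5979
  Sd branch = 0.0175·Sd^0.57·e^(0.008·RH+0.085·T) = 4.374 μm/a
  r_corr = 0.5979 + 4.374 = 4.972 μm/a
Power-law: D(9) = r_corr · 9^0.813
  D(9) = 4.972 × 9^0.813 = 4.972 × 5.968 = 29.67 μm
  Mass loss = 29.67 μm × 7.14 g/cm³ = 211.8 g·m⁻²

D(9) = 212 g·m⁻²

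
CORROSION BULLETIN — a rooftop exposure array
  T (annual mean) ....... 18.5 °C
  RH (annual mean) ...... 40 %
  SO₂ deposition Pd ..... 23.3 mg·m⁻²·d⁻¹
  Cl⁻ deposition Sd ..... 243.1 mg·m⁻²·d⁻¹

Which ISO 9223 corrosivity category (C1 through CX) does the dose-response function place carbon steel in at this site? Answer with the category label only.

carbon steel: temperature factor f = -0.054·(8.5) = -0.4590
  sulphur-dioxide contribution → 12.8 μm/a
  chloride contribution → 24.12 μm/a
  ⇒ r_corr(carbon steel) = 36.92 μm/a
36.9 μm/a falls in (25, 50] for carbon steel → category C3

C3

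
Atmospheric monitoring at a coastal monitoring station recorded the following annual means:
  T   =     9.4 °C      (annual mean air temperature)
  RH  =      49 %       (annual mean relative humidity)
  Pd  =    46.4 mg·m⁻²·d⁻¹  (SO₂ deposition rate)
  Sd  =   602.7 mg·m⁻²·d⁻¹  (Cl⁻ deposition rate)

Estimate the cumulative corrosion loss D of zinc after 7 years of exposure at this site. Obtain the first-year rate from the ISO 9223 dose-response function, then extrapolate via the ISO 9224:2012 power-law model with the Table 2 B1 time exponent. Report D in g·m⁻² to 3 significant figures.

D(7) = 99.4 g·m⁻²

zinc: temperature factor f = +0.038·(-0.6) = -0.0228
  sulphur-dioxide contribution → 0.6499 μm/a
  chloride contribution → 2.213 μm/a
  ⇒ r_corr(zinc) = 2.863 μm/a
ISO 9224: D(t) = r_corr · t^b with b = 0.813 (zinc, B1)
  D(7) = 2.863 × 7^0.813 = 2.863 × 4.865 = 13.93 μm
  Mass loss = 13.93 μm × 7.14 g/cm³ = 99.44 g·m⁻²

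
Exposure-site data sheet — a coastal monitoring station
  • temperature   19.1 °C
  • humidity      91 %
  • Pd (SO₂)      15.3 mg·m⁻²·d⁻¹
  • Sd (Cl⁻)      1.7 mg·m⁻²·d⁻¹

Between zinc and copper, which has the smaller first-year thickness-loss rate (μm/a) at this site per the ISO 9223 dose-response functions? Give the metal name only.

zinc

zinc: T>10 °C ⇒ hinge -0.071·(19.1−10) = -0.6461
  SO₂ term: 0.0129·15.3^0.44·exp(0.046·91-0.6461) = 1.476
  Cl⁻ term: 0.0175·1.7^0.57·exp(0.008·91+0.085·19.1) = 0.2487
  sum: 1.476 + 0.2487 → r_corr = 1.725 μm/a
copper: temperature factor f = -0.080·(9.1) = -0.7280
  SO₂ term: 0.0053·15.3^0.26·exp(0.059·91-0.7280) = 1.116
  Sd branch = 0.01025·Sd^0.27·e^(0.036·RH+0.049·T) = 0.7983 μm/a
  sum: 1.116 + 0.7983 → r_corr = 1.915 μm/a
Ordering by μm/a: copper (1.91) > zinc (1.73)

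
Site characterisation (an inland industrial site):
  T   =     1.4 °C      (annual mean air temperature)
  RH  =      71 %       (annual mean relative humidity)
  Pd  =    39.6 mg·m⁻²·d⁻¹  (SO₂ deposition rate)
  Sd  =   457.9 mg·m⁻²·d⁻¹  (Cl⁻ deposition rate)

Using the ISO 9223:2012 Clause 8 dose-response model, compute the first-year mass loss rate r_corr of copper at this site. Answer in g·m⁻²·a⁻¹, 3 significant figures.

r_corr = 9.38 g·m⁻²·a⁻¹

copper: T≤10 °C ⇒ hinge +0.126·(1.4−10) = -1.0836
  sulphur-dioxide contribution → 0.3078 μm/a
  chloride contribution → 0.7396 μm/a
  ⇒ r_corr(copper) = 1.047 μm/a
Convert to mass loss: 1.047 μm/a × 8.96 g/cm³ = 9.385 g·m⁻²·a⁻¹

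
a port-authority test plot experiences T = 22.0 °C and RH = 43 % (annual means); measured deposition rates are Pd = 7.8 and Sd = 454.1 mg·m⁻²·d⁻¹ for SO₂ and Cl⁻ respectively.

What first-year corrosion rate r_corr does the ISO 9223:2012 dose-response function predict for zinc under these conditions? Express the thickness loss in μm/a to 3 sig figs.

zinc: temperature factor f = -0.071·(12.0) = -0.8520
  sulphur-dioxide contribution → 0.0982 μm/a
  chloride contribution → 5.238 μm/a
  ⇒ r_corr(zinc) = 5.336 μm/a

r_corr = 5.34 μm/a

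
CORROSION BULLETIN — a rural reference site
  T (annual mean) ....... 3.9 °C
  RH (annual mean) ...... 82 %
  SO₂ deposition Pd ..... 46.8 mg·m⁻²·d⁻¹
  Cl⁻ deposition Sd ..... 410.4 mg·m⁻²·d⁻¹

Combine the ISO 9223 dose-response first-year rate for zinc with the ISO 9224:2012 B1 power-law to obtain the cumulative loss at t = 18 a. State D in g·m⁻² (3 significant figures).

zinc: T≤10 °C ⇒ hinge +0.038·(3.9−10) = -0.2318
  SO₂ term: 0.0129·46.8^0.44·exp(0.046·82-0.2318) = 2.415
  Cl⁻ term: 0.0175·410.4^0.57·exp(0.008·82+0.085·3.9) = 1.45
  sum: 2.415 + 1.45 → r_corr = 3.866 μm/a
ISO 9224: D(t) = r_corr · t^b with b = 0.813 (zinc, B1)
  D(18) = 3.866 × 18^0.813 = 3.866 × 10.48 = 40.53 μm
  Mass loss = 40.53 μm × 7.14 g/cm³ = 289.4 g·m⁻²

D(18) = 289 g·m⁻²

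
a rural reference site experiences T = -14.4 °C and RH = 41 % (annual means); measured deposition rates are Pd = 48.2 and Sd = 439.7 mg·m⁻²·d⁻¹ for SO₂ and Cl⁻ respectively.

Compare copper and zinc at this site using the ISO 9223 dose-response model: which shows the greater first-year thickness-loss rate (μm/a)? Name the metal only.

zinc

copper: T≤10 °C ⇒ hinge +0.126·(-14.4−10) = -3.0744
  SO₂ term: 0.0053·48.2^0.26·exp(0.059·41-3.0744) = 0.007538
  Cl⁻ term: 0.01025·439.7^0.27·exp(0.036·41+0.049·-14.4) = 0.1145
  sum: 0.007538 + 0.1145 → r_corr = 0.1221 μm/a
zinc: temperature factor f = +0.038·(-24.4) = -0.9272
  SO₂ term: 0.0129·48.2^0.44·exp(0.046·41-0.9272) = 0.1852
  Cl⁻ term: 0.0175·439.7^0.57·exp(0.008·41+0.085·-14.4) = 0.2294
  r_corr = 0.1852 + 0.2294 = 0.4145 μm/a
Ordering by μm/a: zinc (0.415) > copper (0.122)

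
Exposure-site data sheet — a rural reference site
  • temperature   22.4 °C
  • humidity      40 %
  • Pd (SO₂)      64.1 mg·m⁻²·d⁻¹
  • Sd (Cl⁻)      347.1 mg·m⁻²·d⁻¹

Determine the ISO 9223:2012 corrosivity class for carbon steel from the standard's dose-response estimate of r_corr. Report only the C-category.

C4

carbon steel: f(T) = -0.054·(T−10) [T>10 °C] = -0.6696
  sulphur-dioxide contribution → 17.55 μm/a
  chloride contribution → 35.16 μm/a
  total first-year rate 52.71 μm/a
ISO 9223 Table 2 (carbon steel): 50 < 52.7 ≤ 80 μm/a ⇒ C4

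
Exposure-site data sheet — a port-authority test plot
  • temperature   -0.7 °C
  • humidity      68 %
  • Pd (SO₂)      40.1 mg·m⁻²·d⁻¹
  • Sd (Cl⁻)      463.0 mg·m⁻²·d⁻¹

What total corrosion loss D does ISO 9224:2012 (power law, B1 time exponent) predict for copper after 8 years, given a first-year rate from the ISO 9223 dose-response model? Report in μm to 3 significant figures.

copper: T≤10 °C ⇒ hinge +0.126·(-0.7−10) = -1.3482
  sulphur-dioxide contribution → 0.1986 μm/a
  chloride contribution → 0.6007 μm/a
  total first-year rate 0.7993 μm/a
Long-term exponent b (ISO 9224 Table 2, B1) = 0.667
  D(8) = 0.7993 × 8^0.667 = 0.7993 × 4.003 = 3.2 μm

D(8) = 3.20 μm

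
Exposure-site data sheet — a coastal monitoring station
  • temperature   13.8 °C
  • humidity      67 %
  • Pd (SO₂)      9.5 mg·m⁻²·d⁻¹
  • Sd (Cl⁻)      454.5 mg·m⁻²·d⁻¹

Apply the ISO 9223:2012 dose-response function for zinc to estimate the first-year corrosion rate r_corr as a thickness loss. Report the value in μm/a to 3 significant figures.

r_corr = 3.74 μm/a

zinc: temperature factor f = -0.071·(3.8) = -0.2698
  sulphur-dioxide contribution → 0.5782 μm/a
  chloride contribution → 3.163 μm/a
  ⇒ r_corr(zinc) = 3.741 μm/a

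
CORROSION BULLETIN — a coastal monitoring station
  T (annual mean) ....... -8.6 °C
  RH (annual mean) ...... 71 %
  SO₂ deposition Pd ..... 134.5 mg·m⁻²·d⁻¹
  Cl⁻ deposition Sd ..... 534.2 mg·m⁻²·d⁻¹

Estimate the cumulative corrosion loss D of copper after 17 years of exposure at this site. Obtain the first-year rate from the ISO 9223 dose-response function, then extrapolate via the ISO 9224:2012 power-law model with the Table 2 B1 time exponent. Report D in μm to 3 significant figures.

copper: T≤10 °C ⇒ hinge +0.126·(-8.6−10) = -2.3436
  Pd branch = 0.0053·Pd^0.26·e^(0.059·RH+f) = 0.12 μm/a
  Sd branch = 0.01025·Sd^0.27·e^(0.036·RH+0.049·T) = 0.4723 μm/a
  r_corr = 0.12 + 0.4723 = 0.5923 μm/a
ISO 9224: D(t) = r_corr · t^b with b = 0.667 (copper, B1)
  D(17) = 0.5923 × 17^0.667 = 0.5923 × 6.618 = 3.92 μm

D(17) = 3.92 μm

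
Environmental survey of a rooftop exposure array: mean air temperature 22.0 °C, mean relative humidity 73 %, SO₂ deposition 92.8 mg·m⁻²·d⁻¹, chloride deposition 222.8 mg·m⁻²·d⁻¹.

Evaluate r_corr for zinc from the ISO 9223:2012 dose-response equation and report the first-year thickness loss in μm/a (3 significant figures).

r_corr = 5.60 μm/a

zinc: T>10 °C ⇒ hinge -0.071·(22.0−10) = -0.8520
  SO₂ term: 0.0129·92.8^0.44·exp(0.046·73-0.8520) = 1.161
  Sd branch = 0.0175·Sd^0.57·e^(0.008·RH+0.085·T) = 4.437 μm/a
  r_corr = 1.161 + 4.437 = 5.598 μm/a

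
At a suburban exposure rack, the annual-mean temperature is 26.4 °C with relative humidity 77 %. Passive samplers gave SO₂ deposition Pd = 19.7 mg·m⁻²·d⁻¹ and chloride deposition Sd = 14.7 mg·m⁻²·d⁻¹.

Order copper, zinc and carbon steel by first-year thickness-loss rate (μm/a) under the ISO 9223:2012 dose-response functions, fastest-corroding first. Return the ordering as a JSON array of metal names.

copper: T>10 °C ⇒ hinge -0.080·(26.4−10) = -1.3120
  SO₂ term: 0.0053·19.7^0.26·exp(0.059·77-1.3120) = 0.2911
  Cl⁻ term: 0.01025·14.7^0.27·exp(0.036·77+0.049·26.4) = 1.235
  sum: 0.2911 + 1.235 → r_corr = 1.526 μm/a
zinc: temperature factor f = -0.071·(16.4) = -1.1644
  SO₂ term: 0.0129·19.7^0.44·exp(0.046·77-1.1644) = 0.5161
  Sd branch = 0.0175·Sd^0.57·e^(0.008·RH+0.085·T) = 1.414 μm/a
  sum: 0.5161 + 1.414 → r_corr = 1.93 μm/a
carbon steel: temperature factor f = -0.054·(16.4) = -0.8856
  SO₂ term: 1.77·19.7^0.52·exp(0.02·77-0.8856) = 16.04
  Cl⁻ term: 0.102·14.7^0.62·exp(0.033·77+0.04·26.4) = 19.7
  sum: 16.04 + 19.7 → r_corr = 35.74 μm/a
Ordering by μm/a: carbon steel (35.7) > zinc (1.93) > copper (1.53)

["carbon steel", "zinc", "copper"]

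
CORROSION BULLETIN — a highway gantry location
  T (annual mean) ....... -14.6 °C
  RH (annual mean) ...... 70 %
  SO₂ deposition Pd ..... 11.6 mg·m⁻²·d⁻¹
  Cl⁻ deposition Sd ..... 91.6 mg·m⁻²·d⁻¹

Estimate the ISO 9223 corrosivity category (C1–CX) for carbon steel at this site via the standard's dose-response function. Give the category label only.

C2

carbon steel: T≤10 °C ⇒ hinge +0.150·(-14.6−10) = -3.6900
  sulphur-dioxide contribution → 0.6411 μm/a
  chloride contribution → 9.431 μm/a
  ⇒ r_corr(carbon steel) = 10.07 μm/a
Category bounds: 1.3…25 μm/a bracket r_corr ⇒ C2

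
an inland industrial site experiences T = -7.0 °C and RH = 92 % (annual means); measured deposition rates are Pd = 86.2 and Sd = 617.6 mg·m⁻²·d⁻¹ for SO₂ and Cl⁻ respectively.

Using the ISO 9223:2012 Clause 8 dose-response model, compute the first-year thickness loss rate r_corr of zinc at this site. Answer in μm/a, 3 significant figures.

r_corr = 4.09 μm/a

zinc: T≤10 °C ⇒ hinge +0.038·(-7.0−10) = -0.6460
  Pd branch = 0.0129·Pd^0.44·e^(0.046·RH+f) = 3.308 μm/a
  Sd branch = 0.0175·Sd^0.57·e^(0.008·RH+0.085·T) = 0.7852 μm/a
  r_corr = 3.308 + 0.7852 = 4.093 μm/a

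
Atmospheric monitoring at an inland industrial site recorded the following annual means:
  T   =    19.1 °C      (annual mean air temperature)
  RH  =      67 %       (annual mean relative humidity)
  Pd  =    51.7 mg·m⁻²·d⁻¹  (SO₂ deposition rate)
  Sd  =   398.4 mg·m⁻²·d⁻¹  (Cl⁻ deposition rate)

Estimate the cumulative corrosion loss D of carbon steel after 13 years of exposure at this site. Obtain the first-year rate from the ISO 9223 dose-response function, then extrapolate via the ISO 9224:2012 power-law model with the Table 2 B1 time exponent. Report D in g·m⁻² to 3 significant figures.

carbon steel: T>10 °C ⇒ hinge -0.054·(19.1−10) = -0.4914
  SO₂ term: 1.77·51.7^0.52·exp(0.02·67-0.4914) = 32.18
  Sd branch = 0.102·Sd^0.62·e^(0.033·RH+0.04·T) = 81.81 μm/a
  r_corr = 32.18 + 81.81 = 114 μm/a
ISO 9224: D(t) = r_corr · t^b with b = 0.523 (carbon steel, B1)
  D(13) = 114 × 13^0.523 = 114 × 3.825 = 436 μm
  Mass loss = 436 μm × 7.85 g/cm³ = 3422 g·m⁻²

D(13) = 3.42e+03 g·m⁻²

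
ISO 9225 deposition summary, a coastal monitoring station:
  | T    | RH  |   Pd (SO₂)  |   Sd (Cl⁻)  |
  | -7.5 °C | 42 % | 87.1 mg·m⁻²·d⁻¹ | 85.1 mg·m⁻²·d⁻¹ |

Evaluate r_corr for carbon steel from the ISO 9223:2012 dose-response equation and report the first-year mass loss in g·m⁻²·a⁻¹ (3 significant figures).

r_corr = 61.1 g·m⁻²·a⁻¹

carbon steel: T≤10 °C ⇒ hinge +0.150·(-7.5−10) = -2.6250
  Pd branch = 1.77·Pd^0.52·e^(0.02·RH+f) = 3.031 μm/a
  Sd branch = 0.102·Sd^0.62·e^(0.033·RH+0.04·T) = 4.751 μm/a
  r_corr = 3.031 + 4.751 = 7.782 μm/a
Convert to mass loss: 7.782 μm/a × 7.85 g/cm³ = 61.09 g·m⁻²·a⁻¹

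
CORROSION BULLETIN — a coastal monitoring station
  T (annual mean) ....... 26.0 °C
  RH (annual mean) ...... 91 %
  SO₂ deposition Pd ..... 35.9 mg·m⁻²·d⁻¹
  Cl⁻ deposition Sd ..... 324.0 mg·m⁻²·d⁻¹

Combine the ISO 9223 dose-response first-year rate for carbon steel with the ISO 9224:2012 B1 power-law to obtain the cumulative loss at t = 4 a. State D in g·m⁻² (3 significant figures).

D(4) = 3.87e+03 g·m⁻²

carbon steel: temperature factor f = -0.054·(16.0) = -0.8640
  SO₂ term: 1.77·35.9^0.52·exp(0.02·91-0.8640) = 29.64
  Sd branch = 0.102·Sd^0.62·e^(0.033·RH+0.04·T) = 209.4 μm/a
  sum: 29.64 + 209.4 → r_corr = 239 μm/a
ISO 9224: D(t) = r_corr · t^b with b = 0.523 (carbon steel, B1)
  D(4) = 239 × 4^0.523 = 239 × 2.065 = 493.6 μm
  Mass loss = 493.6 μm × 7.85 g/cm³ = 3875 g·m⁻²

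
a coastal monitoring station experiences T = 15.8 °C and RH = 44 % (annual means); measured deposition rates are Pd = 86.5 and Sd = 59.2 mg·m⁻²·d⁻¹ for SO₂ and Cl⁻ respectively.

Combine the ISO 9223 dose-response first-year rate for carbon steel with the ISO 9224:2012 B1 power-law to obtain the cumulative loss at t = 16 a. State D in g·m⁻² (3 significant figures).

carbon steel: temperature factor f = -0.054·(5.8) = -0.3132
  SO₂ term: 1.77·86.5^0.52·exp(0.02·44-0.3132) = 31.72
  Sd branch = 0.102·Sd^0.62·e^(0.033·RH+0.04·T) = 10.29 μm/a
  r_corr = 31.72 + 10.29 = 42.02 μm/a
Long-term exponent b (ISO 9224 Table 2, B1) = 0.523
  D(16) = 42.02 × 16^0.523 = 42.02 × 4.263 = 179.1 μm
  Mass loss = 179.1 μm × 7.85 g/cm³ = 1406 g·m⁻²

D(16) = 1.41e+03 g·m⁻²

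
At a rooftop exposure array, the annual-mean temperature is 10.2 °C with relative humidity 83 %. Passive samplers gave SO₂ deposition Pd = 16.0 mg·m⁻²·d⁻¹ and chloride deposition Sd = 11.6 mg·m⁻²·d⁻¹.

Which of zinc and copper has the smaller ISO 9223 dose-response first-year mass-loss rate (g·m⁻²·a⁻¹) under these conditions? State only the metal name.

zinc: temperature factor f = -0.071·(0.2) = -0.0142
  sulphur-dioxide contribution → 1.961 μm/a
  chloride contribution → 0.3271 μm/a
  total first-year rate 2.288 μm/a
  mass loss = 2.288 μm/a × 7.14 g/cm³ = 16.33 g·m⁻²·a⁻¹
copper: temperature factor f = -0.080·(0.2) = -0.0160
  sulphur-dioxide contribution → 1.436 μm/a
  chloride contribution → 0.6499 μm/a
  ⇒ r_corr(copper) = 2.086 μm/a
  mass loss = 2.086 μm/a × 8.96 g/cm³ = 18.69 g·m⁻²·a⁻¹
Ordering by g·m⁻²·a⁻¹: copper (18.7) > zinc (16.3)

zinc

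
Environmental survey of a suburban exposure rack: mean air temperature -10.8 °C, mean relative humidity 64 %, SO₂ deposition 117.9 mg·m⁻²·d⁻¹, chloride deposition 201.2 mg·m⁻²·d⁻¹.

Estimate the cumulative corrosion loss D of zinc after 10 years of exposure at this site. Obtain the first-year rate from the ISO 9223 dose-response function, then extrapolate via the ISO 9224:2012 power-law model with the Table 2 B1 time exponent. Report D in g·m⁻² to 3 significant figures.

D(10) = 53.2 g·m⁻²

zinc: f(T) = +0.038·(T−10) [T≤10 °C] = -0.7904
  SO₂ term: 0.0129·117.9^0.44·exp(0.046·64-0.7904) = 0.9065
  Sd branch = 0.0175·Sd^0.57·e^(0.008·RH+0.085·T) = 0.2398 μm/a
  sum: 0.9065 + 0.2398 → r_corr = 1.146 μm/a
ISO 9224: D(t) = r_corr · t^b with b = 0.813 (zinc, B1)
  D(10) = 1.146 × 10^0.813 = 1.146 × 6.501 = 7.452 μm
  Mass loss = 7.452 μm × 7.14 g/cm³ = 53.21 g·m⁻²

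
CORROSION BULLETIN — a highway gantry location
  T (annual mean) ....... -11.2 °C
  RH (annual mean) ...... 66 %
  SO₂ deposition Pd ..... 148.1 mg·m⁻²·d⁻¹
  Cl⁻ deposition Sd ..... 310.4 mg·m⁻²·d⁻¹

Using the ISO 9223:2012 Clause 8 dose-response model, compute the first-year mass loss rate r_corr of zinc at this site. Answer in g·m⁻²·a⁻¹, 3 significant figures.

zinc: f(T) = +0.038·(T−10) [T≤10 °C] = -0.8056
  Pd branch = 0.0129·Pd^0.44·e^(0.046·RH+f) = 1.082 μm/a
  Cl⁻ term: 0.0175·310.4^0.57·exp(0.008·66+0.085·-11.2) = 0.3015
  r_corr = 1.082 + 0.3015 = 1.384 μm/a
Convert to mass loss: 1.384 μm/a × 7.14 g/cm³ = 9.879 g·m⁻²·a⁻¹

r_corr = 9.88 g·m⁻²·a⁻¹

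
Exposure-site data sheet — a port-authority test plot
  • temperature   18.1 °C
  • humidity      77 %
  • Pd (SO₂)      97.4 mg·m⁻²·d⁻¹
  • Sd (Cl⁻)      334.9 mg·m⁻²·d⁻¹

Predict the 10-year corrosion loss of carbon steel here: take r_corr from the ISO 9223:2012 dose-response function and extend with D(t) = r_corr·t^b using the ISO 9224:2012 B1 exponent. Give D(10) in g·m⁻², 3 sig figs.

carbon steel: temperature factor f = -0.054·(8.1) = -0.4374
  Pd branch = 1.77·Pd^0.52·e^(0.02·RH+f) = 57.66 μm/a
  Sd branch = 0.102·Sd^0.62·e^(0.033·RH+0.04·T) = 98.18 μm/a
  r_corr = 57.66 + 98.18 = 155.8 μm/a
ISO 9224: D(t) = r_corr · t^b with b = 0.523 (carbon steel, B1)
  D(10) = 155.8 × 10^0.523 = 155.8 × 3.334 = 519.6 μm
  Mass loss = 519.6 μm × 7.85 g/cm³ = 4079 g·m⁻²

D(10) = 4.08e+03 g·m⁻²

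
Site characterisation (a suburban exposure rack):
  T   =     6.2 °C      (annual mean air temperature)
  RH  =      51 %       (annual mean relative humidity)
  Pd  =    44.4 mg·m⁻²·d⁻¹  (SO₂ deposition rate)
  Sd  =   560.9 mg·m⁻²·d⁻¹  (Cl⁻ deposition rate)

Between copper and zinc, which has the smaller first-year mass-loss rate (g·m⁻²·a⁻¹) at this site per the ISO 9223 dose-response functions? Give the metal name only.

copper

copper: T≤10 °C ⇒ hinge +0.126·(6.2−10) = -0.4788
  sulphur-dioxide contribution → 0.1784 μm/a
  chloride contribution → 0.4811 μm/a
  total first-year rate 0.6595 μm/a
  mass loss = 0.6595 μm/a × 8.96 g/cm³ = 5.909 g·m⁻²·a⁻¹
zinc: f(T) = +0.038·(T−10) [T≤10 °C] = -0.1444
  sulphur-dioxide contribution → 0.6188 μm/a
  chloride contribution → 1.644 μm/a
  ⇒ r_corr(zinc) = 2.263 μm/a
  mass loss = 2.263 μm/a × 7.14 g/cm³ = 16.16 g·m⁻²·a⁻¹
Ordering by g·m⁻²·a⁻¹: zinc (16.2) > copper (5.91)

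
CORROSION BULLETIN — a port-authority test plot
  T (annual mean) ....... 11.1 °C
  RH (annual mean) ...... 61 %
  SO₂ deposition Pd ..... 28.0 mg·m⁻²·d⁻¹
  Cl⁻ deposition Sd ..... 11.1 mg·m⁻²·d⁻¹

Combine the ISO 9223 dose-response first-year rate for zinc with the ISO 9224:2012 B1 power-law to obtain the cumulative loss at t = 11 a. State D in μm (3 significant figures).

zinc: T>10 °C ⇒ hinge -0.071·(11.1−10) = -0.0781
  SO₂ term: 0.0129·28.0^0.44·exp(0.046·61-0.0781) = 0.8552
  Cl⁻ term: 0.0175·11.1^0.57·exp(0.008·61+0.085·11.1) = 0.2888
  r_corr = 0.8552 + 0.2888 = 1.144 μm/a
Long-term exponent b (ISO 9224 Table 2, B1) = 0.813
  D(11) = 1.144 × 11^0.813 = 1.144 × 7.025 = 8.036 μm

D(11) = 8.04 μm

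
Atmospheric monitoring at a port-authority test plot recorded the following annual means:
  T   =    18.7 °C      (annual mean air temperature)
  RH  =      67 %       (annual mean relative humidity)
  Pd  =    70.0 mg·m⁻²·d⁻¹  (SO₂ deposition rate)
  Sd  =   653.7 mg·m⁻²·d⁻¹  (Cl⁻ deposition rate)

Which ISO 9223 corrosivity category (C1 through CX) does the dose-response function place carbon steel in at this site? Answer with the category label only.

C5

carbon steel: temperature factor f = -0.054·(8.7) = -0.4698
  Pd branch = 1.77·Pd^0.52·e^(0.02·RH+f) = 38.49 μm/a
  Sd branch = 0.102·Sd^0.62·e^(0.033·RH+0.04·T) = 109.4 μm/a
  r_corr = 38.49 + 109.4 = 147.9 μm/a
ISO 9223 Table 2 (carbon steel): 80 < 148 ≤ 200 μm/a ⇒ C5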